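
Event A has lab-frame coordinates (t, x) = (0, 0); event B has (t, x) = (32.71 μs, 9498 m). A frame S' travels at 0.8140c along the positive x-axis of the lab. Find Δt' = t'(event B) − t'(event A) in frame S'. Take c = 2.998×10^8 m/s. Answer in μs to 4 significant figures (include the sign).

Δt' ≈ 11.92 μs

γ = 1/√(1 − 0.8140²) = 1.72157
Δt' = γ(Δt − vΔx/c²) = 1.72157 × (32.71 μs − 0.8140×9498 m / (2.998×10^8 m/s))
= 1.72157 × (6.92157 μs) = 11.92 μs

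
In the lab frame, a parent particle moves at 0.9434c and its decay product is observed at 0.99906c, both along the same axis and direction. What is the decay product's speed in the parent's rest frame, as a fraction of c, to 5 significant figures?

Inverse velocity addition: u' = (u − v)/(1 − uv/c²)
= (0.99906 − 0.9434)/(1 − 0.99906×0.9434) = 0.055660/0.05748680 = 0.96822

u' ≈ 0.96822c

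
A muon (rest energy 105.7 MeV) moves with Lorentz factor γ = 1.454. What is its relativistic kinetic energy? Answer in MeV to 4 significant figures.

γ = 1.454 (given)
K = (γ − 1)m₀c² = (1.454 − 1) × 105.7 MeV = 0.454000 × 105.7 MeV = 47.99 MeV

K ≈ 47.99 MeV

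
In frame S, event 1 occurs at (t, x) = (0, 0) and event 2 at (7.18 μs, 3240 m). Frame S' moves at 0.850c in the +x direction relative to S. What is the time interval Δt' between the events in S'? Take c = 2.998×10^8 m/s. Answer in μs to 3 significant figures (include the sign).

Δt' ≈ -3.81 μs

γ = 1/√(1 − 0.850²) = 1.8983
Δt' = γ(Δt − vΔx/c²) = 1.8983 × (7.18 μs − 0.850×3240 m / (2.998×10^8 m/s))
= 1.8983 × (-2.0061 μs) = -3.81 μs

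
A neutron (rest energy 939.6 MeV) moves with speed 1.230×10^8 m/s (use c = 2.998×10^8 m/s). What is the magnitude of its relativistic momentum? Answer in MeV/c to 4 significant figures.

p ≈ 422.7 MeV/c

β = v/c = 1.230×10^8 / 2.998×10^8 = 0.410274
γ = 1/√(1 − 0.410274²) = 1.09654
p = γβm₀c = 1.09654 × 0.410274 × 939.6 MeV/c = 422.7 MeV/c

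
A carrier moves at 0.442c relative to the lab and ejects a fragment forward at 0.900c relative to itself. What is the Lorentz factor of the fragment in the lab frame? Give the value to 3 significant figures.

u_lab = (0.900 + 0.442)/(1 + 0.900×0.442) = 1.342/1.39780 = 0.960080
γ = 1/√(1 − 0.960080²) = 3.57

γ ≈ 3.57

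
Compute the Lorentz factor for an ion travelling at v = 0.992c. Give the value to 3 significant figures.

γ = 1/√(1 − β²) = 1/√(1 − 0.992²) = 1/√(0.015936) = 7.92

γ ≈ 7.92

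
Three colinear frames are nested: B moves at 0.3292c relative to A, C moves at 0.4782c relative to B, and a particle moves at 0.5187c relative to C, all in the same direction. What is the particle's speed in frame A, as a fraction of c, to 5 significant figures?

u ≈ 0.89312c

Compose boost 2: (0.4782 + 0.3292)/(1 + 0.4782×0.3292) = 0.80740/1.157423 = 0.6975839
Compose boost 3: (0.5187 + 0.6975839)/(1 + 0.5187×0.6975839) = 1.216284/1.361837 = 0.89312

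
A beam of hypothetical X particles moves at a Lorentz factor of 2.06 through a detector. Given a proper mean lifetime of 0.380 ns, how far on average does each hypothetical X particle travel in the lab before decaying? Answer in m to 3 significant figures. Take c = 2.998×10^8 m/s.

β = √(1 − 1/γ²) = √(1 − 1/2.06²) = 0.87427
Dilated lifetime: Δt = γτ₀ = 2.06 × 0.380 ns = 0.78280 ns
d = vΔt = 0.87427c × 0.78280 ns = 2.6211×10^8 m/s × 7.8280×10^-10 s = 0.205 m

d ≈ 0.205 m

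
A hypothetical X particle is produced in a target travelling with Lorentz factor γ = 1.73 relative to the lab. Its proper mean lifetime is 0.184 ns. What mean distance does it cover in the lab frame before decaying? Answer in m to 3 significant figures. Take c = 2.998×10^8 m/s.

d ≈ 0.0779 m

β = √(1 − 1/γ²) = √(1 − 1/1.73²) = 0.81601
Dilated lifetime: Δt = γτ₀ = 1.73 × 0.184 ns = 0.31832 ns
d = vΔt = 0.81601c × 0.31832 ns = 2.4464×10^8 m/s × 3.1832×10^-10 s = 0.0779 m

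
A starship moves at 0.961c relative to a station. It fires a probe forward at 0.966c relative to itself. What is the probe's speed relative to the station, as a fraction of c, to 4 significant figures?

u ≈ 0.9993c

Relativistic velocity addition: u = (u' + v)/(1 + u'v/c²)
= (0.966 + 0.961)/(1 + 0.966×0.961) = 1.927/1.92833 = 0.9993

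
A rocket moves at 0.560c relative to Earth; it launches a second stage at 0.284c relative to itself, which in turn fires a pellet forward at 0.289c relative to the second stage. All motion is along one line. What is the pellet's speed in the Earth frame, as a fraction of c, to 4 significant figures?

u ≈ 0.8403c

Compose boost 2: (0.284 + 0.560)/(1 + 0.284×0.560) = 0.8440/1.15904 = 0.728189
Compose boost 3: (0.289 + 0.728189)/(1 + 0.289×0.728189) = 1.01719/1.21045 = 0.8403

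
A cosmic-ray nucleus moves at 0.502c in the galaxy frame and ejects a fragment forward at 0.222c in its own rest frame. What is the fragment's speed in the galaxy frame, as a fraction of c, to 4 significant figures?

u ≈ 0.6514c

Compose boost 2: (0.222 + 0.502)/(1 + 0.222×0.502) = 0.7240/1.11144 = 0.6514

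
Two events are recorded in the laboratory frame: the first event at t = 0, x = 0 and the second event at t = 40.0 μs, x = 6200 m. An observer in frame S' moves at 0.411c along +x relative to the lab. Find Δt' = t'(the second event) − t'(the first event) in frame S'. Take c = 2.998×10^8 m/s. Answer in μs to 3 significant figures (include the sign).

γ = 1/√(1 − 0.411²) = 1.0969
Δt' = γ(Δt − vΔx/c²) = 1.0969 × (40.0 μs − 0.411×6200 m / (2.998×10^8 m/s))
= 1.0969 × (31.500 μs) = 34.6 μs

Δt' ≈ 34.6 μs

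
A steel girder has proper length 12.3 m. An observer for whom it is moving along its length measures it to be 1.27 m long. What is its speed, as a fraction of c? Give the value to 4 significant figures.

γ = L₀/L = 12.3/1.27 = 9.68504
β = √(1 − 1/γ²) = 0.9947

β ≈ 0.9947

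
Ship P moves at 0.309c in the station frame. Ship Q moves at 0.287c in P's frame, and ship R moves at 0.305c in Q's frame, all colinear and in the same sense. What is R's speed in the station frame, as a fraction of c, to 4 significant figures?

u ≈ 0.7305c

Compose boost 2: (0.287 + 0.309)/(1 + 0.287×0.309) = 0.5960/1.08868 = 0.547450
Compose boost 3: (0.305 + 0.547450)/(1 + 0.305×0.547450) = 0.852450/1.16697 = 0.7305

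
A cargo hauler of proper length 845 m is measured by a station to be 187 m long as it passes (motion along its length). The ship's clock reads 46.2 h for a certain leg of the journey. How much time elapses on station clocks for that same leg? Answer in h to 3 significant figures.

Length contraction ⇒ γ = L₀/L = 845/187 = 4.5187
Time dilation: Δt = γτ₀ = 4.5187 × 46.2 h = 209 h

Δt ≈ 209 h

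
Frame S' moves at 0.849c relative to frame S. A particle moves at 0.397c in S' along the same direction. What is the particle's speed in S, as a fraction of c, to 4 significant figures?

Relativistic velocity addition: u = (u' + v)/(1 + u'v/c²)
= (0.397 + 0.849)/(1 + 0.397×0.849) = 1.246/1.33705 = 0.9319

u ≈ 0.9319c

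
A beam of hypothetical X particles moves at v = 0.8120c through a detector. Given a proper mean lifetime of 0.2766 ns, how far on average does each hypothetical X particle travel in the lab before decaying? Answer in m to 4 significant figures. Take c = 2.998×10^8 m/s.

d ≈ 0.1154 m

γ = 1/√(1 − 0.8120²) = 1.71333
Dilated lifetime: Δt = γτ₀ = 1.71333 × 0.2766 ns = 0.473908 ns
d = vΔt = 0.8120c × 0.473908 ns = 2.43438×10^8 m/s × 4.73908×10^-10 s = 0.1154 m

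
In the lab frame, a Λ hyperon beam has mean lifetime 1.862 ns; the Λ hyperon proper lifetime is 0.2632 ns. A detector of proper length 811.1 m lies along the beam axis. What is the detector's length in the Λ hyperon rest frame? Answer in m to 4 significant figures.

L ≈ 114.7 m

Time dilation ⇒ γ = Δt/τ₀ = 1.862/0.2632 = 7.07447
Length contraction: L = L₀/γ = 811.1/7.07447 = 114.7 m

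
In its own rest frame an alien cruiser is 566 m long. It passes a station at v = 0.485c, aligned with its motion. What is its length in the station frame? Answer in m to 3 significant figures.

γ = 1/√(1 − 0.485²) = 1.1435
Length contraction: L = L₀/γ = 566/1.1435 = 495 m

L ≈ 495 m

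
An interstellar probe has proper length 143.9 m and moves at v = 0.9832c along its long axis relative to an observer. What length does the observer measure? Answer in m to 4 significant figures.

γ = 1/√(1 − 0.9832²) = 5.47851
Length contraction: L = L₀/γ = 143.9/5.47851 = 26.27 m

L ≈ 26.27 m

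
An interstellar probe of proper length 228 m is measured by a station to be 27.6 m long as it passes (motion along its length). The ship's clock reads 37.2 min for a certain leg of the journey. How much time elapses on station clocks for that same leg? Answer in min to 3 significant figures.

Length contraction ⇒ γ = L₀/L = 228/27.6 = 8.2609
Time dilation: Δt = γτ₀ = 8.2609 × 37.2 min = 307 min

Δt ≈ 307 min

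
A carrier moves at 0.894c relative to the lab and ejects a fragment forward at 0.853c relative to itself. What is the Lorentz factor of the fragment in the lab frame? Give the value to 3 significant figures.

γ ≈ 7.54

u_lab = (0.853 + 0.894)/(1 + 0.853×0.894) = 1.747/1.76258 = 0.991160
γ = 1/√(1 − 0.991160²) = 7.54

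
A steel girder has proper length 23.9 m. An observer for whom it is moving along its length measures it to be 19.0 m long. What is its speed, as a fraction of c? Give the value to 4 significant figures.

γ = L₀/L = 23.9/19.0 = 1.25789
β = √(1 − 1/γ²) = 0.6066

β ≈ 0.6066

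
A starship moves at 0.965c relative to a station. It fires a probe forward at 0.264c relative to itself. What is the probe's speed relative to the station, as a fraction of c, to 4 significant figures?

u ≈ 0.9795c

Relativistic velocity addition: u = (u' + v)/(1 + u'v/c²)
= (0.264 + 0.965)/(1 + 0.264×0.965) = 1.229/1.25476 = 0.9795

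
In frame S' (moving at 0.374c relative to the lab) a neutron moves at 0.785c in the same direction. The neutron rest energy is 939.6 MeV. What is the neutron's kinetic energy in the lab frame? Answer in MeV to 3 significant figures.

u_lab = (0.785 + 0.374)/(1 + 0.785×0.374) = 0.895956
γ = 1/√(1 − 0.895956²) = 2.2515
K = (γ − 1)m₀c² = (2.2515 − 1) × 939.6 = 1.2515 × 939.6 = 1180 MeV

K ≈ 1180 MeV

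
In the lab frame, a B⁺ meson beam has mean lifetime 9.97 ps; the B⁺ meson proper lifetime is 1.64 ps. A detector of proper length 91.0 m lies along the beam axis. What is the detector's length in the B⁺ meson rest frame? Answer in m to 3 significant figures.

L ≈ 15.0 m

Time dilation ⇒ γ = Δt/τ₀ = 9.97/1.64 = 6.0793
Length contraction: L = L₀/γ = 91.0/6.0793 = 15.0 m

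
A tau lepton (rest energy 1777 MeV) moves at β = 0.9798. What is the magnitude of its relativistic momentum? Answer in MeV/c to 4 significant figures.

p ≈ 8706 MeV/c

γ = 1/√(1 − 0.9798²) = 5.00050
p = γβm₀c = 5.00050 × 0.9798 × 1777 MeV/c = 8706 MeV/c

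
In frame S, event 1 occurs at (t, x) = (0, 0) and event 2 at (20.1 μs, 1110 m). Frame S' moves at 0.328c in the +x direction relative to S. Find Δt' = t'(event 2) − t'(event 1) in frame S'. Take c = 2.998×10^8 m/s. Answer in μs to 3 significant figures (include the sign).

Δt' ≈ 20.0 μs

γ = 1/√(1 − 0.328²) = 1.0586
Δt' = γ(Δt − vΔx/c²) = 1.0586 × (20.1 μs − 0.328×1110 m / (2.998×10^8 m/s))
= 1.0586 × (18.886 μs) = 20.0 μs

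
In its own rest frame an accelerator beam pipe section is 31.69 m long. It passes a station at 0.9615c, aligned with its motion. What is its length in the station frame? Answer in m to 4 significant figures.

γ = 1/√(1 − 0.9615²) = 3.63894
Length contraction: L = L₀/γ = 31.69/3.63894 = 8.709 m

L ≈ 8.709 m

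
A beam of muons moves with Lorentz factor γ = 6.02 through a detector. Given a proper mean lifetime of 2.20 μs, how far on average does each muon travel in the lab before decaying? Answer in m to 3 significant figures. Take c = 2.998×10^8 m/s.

β = √(1 − 1/γ²) = √(1 − 1/6.02²) = 0.98611
Dilated lifetime: Δt = γτ₀ = 6.02 × 2.20 μs = 13.244 μs
d = vΔt = 0.98611c × 13.244 μs = 2.9563×10^8 m/s × 1.3244×10^-5 s = 3920 m

d ≈ 3920 m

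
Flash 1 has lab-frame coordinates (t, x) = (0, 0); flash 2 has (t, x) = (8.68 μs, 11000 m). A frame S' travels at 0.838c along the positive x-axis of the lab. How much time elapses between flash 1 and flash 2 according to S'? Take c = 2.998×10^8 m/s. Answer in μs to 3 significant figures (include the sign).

γ = 1/√(1 − 0.838²) = 1.8326
Δt' = γ(Δt − vΔx/c²) = 1.8326 × (8.68 μs − 0.838×11000 m / (2.998×10^8 m/s))
= 1.8326 × (-22.067 μs) = -40.4 μs

Δt' ≈ -40.4 μs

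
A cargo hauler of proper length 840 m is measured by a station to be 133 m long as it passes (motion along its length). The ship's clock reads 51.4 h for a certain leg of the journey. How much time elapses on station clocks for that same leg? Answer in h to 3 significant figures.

Length contraction ⇒ γ = L₀/L = 840/133 = 6.3158
Time dilation: Δt = γτ₀ = 6.3158 × 51.4 h = 325 h

Δt ≈ 325 h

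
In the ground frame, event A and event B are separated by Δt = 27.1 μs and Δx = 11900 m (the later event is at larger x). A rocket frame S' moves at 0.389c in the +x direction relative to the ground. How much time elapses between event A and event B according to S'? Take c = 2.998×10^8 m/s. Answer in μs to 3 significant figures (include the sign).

γ = 1/√(1 − 0.389²) = 1.0855
Δt' = γ(Δt − vΔx/c²) = 1.0855 × (27.1 μs − 0.389×11900 m / (2.998×10^8 m/s))
= 1.0855 × (11.659 μs) = 12.7 μs

Δt' ≈ 12.7 μs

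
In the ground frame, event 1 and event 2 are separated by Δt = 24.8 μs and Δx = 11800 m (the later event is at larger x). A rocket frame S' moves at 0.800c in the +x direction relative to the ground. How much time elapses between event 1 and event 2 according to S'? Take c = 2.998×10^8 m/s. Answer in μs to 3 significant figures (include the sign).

Δt' ≈ -11.1 μs

γ = 1/√(1 − 0.800²) = 1.6667
Δt' = γ(Δt − vΔx/c²) = 1.6667 × (24.8 μs − 0.800×11800 m / (2.998×10^8 m/s))
= 1.6667 × (-6.6877 μs) = -11.1 μs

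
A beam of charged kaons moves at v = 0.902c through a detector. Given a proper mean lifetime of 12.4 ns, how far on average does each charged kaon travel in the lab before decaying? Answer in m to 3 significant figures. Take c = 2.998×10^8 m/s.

γ = 1/√(1 − 0.902²) = 2.3162
Dilated lifetime: Δt = γτ₀ = 2.3162 × 12.4 ns = 28.721 ns
d = vΔt = 0.902c × 28.721 ns = 2.7042×10^8 m/s × 2.8721×10^-8 s = 7.77 m

d ≈ 7.77 m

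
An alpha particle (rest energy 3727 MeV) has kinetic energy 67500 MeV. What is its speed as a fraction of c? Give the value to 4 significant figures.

β ≈ 0.9986

γ = 1 + K/(m₀c²) = 1 + 67500/3727 = 19.1111
β = √(1 − 1/γ²) = 0.9986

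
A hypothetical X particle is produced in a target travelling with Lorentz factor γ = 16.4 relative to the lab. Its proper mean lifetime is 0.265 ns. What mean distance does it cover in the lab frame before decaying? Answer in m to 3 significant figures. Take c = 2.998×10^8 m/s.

β = √(1 − 1/γ²) = √(1 − 1/16.4²) = 0.99814
Dilated lifetime: Δt = γτ₀ = 16.4 × 0.265 ns = 4.3460 ns
d = vΔt = 0.99814c × 4.3460 ns = 2.9924×10^8 m/s × 4.3460×10^-9 s = 1.30 m

d ≈ 1.30 m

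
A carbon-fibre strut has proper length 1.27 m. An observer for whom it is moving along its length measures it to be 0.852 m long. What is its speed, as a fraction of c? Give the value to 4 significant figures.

γ = L₀/L = 1.27/0.852 = 1.49061
β = √(1 − 1/γ²) = 0.7416

β ≈ 0.7416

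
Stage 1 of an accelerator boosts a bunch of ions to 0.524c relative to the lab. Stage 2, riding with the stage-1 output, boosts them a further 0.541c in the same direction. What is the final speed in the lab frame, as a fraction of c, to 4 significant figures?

u ≈ 0.8298c

Compose boost 2: (0.541 + 0.524)/(1 + 0.541×0.524) = 1.065/1.28348 = 0.8298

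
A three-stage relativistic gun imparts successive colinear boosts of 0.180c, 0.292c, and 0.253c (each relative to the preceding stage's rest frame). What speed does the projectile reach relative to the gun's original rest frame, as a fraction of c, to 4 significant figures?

u ≈ 0.6300c

Compose boost 2: (0.292 + 0.180)/(1 + 0.292×0.180) = 0.4720/1.05256 = 0.448430
Compose boost 3: (0.253 + 0.448430)/(1 + 0.253×0.448430) = 0.701430/1.11345 = 0.6300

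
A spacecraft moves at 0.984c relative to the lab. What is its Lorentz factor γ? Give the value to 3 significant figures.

γ = 1/√(1 − β²) = 1/√(1 − 0.984²) = 1/√(0.031744) = 5.61

γ ≈ 5.61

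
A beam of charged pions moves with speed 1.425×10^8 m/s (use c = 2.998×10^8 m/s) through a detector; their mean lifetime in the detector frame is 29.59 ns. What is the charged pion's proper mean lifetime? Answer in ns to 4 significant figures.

β = v/c = 1.425×10^8 / 2.998×10^8 = 0.475317
γ = 1/√(1 − 0.475317²) = 1.13660
Proper time: τ₀ = Δt/γ = 29.59/1.13660 = 26.03 ns

τ₀ ≈ 26.03 ns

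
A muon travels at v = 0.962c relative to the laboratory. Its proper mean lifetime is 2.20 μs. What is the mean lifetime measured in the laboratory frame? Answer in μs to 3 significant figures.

γ = 1/√(1 − 0.962²) = 3.6623
Time dilation: Δt = γτ₀ = 3.6623 × 2.20 μs = 8.06 μs

Δt ≈ 8.06 μs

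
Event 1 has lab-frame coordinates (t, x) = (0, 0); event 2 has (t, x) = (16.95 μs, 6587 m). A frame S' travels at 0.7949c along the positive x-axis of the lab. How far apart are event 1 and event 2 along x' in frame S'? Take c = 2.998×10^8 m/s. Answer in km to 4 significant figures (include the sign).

Δx' ≈ 4.199 km

γ = 1/√(1 − 0.7949²) = 1.64815
Δx' = γ(Δx − vΔt) = 1.64815 × (6587 m − 0.7949×(2.998×10^8 m/s)×16.95×10^-6 s)
= 1.64815 × (2547.63 m) = 4.199 km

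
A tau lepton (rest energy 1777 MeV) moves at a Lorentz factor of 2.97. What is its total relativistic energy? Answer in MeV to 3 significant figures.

γ = 2.97 (given)
E = γm₀c² = 2.97 × 1777 MeV = 5280 MeV

E ≈ 5280 MeV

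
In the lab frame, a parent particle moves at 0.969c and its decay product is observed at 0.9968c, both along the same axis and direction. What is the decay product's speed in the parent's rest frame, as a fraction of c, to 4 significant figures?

u' ≈ 0.8152c

Inverse velocity addition: u' = (u − v)/(1 − uv/c²)
= (0.9968 − 0.969)/(1 − 0.9968×0.969) = 0.02780/0.0341008 = 0.8152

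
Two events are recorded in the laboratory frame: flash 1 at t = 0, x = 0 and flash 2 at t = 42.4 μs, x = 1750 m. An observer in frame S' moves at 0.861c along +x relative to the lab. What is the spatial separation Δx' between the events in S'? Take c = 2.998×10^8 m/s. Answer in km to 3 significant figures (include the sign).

Δx' ≈ -18.1 km

γ = 1/√(1 − 0.861²) = 1.9662
Δx' = γ(Δx − vΔt) = 1.9662 × (1750 m − 0.861×(2.998×10^8 m/s)×42.4×10^-6 s)
= 1.9662 × (-9194.6 m) = -18.1 km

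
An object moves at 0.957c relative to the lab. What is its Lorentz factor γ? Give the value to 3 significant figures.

γ ≈ 3.45

γ = 1/√(1 − β²) = 1/√(1 − 0.957²) = 1/√(0.084151) = 3.45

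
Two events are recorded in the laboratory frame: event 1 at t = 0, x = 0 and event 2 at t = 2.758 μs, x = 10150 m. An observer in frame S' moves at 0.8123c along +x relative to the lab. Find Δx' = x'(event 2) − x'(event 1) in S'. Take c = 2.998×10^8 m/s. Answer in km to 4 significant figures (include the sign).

γ = 1/√(1 − 0.8123²) = 1.71456
Δx' = γ(Δx − vΔt) = 1.71456 × (10150 m − 0.8123×(2.998×10^8 m/s)×2.758×10^-6 s)
= 1.71456 × (9478.35 m) = 16.25 km

Δx' ≈ 16.25 km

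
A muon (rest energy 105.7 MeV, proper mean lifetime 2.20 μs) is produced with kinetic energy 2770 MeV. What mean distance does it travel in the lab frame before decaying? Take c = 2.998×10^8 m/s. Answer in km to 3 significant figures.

d ≈ 17.9 km

γ = 1 + K/(m₀c²) = 1 + 2770/105.7 = 27.206
β = √(1 − 1/γ²) = 0.99932
Dilated lifetime: γτ₀ = 27.206 × 2.20 μs = 59.854 μs
d = βc·γτ₀ = 0.99932 × (2.998×10^8 m/s) × 5.9854×10^-5 s = 17.9 km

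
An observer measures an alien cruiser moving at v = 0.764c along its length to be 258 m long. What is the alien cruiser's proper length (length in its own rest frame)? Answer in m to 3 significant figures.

γ = 1/√(1 − 0.764²) = 1.5499
L₀ = γL = 1.5499 × 258 = 400 m

L₀ ≈ 400 m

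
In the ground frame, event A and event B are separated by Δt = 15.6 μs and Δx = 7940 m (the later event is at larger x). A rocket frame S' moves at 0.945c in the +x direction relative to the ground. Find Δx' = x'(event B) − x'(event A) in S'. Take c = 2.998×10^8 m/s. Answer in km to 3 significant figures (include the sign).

γ = 1/√(1 − 0.945²) = 3.0574
Δx' = γ(Δx − vΔt) = 3.0574 × (7940 m − 0.945×(2.998×10^8 m/s)×15.6×10^-6 s)
= 3.0574 × (3520.3 m) = 10.8 km

Δx' ≈ 10.8 km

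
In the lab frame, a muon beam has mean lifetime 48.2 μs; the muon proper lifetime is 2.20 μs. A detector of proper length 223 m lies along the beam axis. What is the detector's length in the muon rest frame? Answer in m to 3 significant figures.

L ≈ 10.2 m

Time dilation ⇒ γ = Δt/τ₀ = 48.2/2.20 = 21.909
Length contraction: L = L₀/γ = 223/21.909 = 10.2 m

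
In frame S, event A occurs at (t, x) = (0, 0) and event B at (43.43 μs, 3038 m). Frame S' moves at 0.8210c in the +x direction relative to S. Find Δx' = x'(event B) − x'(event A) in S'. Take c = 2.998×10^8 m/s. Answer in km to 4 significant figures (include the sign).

γ = 1/√(1 − 0.8210²) = 1.75153
Δx' = γ(Δx − vΔt) = 1.75153 × (3038 m − 0.8210×(2.998×10^8 m/s)×43.43×10^-6 s)
= 1.75153 × (-7651.68 m) = -13.40 km

Δx' ≈ -13.40 km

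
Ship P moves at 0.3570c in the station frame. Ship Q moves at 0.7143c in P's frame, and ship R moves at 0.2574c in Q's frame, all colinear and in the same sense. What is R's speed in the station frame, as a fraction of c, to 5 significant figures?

Compose boost 2: (0.7143 + 0.3570)/(1 + 0.7143×0.3570) = 1.0713/1.255005 = 0.8536220
Compose boost 3: (0.2574 + 0.8536220)/(1 + 0.2574×0.8536220) = 1.111022/1.219722 = 0.91088

u ≈ 0.91088c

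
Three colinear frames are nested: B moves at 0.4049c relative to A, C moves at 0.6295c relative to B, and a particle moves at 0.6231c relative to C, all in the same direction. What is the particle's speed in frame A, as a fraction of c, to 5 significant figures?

u ≈ 0.95625c

Compose boost 2: (0.6295 + 0.4049)/(1 + 0.6295×0.4049) = 1.0344/1.254885 = 0.8242989
Compose boost 3: (0.6231 + 0.8242989)/(1 + 0.6231×0.8242989) = 1.447399/1.513621 = 0.95625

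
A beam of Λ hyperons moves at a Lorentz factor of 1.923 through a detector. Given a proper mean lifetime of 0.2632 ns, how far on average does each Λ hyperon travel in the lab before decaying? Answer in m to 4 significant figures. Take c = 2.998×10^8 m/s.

d ≈ 0.1296 m

β = √(1 − 1/γ²) = √(1 − 1/1.923²) = 0.854154
Dilated lifetime: Δt = γτ₀ = 1.923 × 0.2632 ns = 0.506134 ns
d = vΔt = 0.854154c × 0.506134 ns = 2.56075×10^8 m/s × 5.06134×10^-10 s = 0.1296 m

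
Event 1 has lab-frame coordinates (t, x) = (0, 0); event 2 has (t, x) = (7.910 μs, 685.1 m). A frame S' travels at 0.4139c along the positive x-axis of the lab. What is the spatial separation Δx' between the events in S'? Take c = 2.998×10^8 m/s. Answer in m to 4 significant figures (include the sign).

Δx' ≈ -325.6 m

γ = 1/√(1 − 0.4139²) = 1.09851
Δx' = γ(Δx − vΔt) = 1.09851 × (685.1 m − 0.4139×(2.998×10^8 m/s)×7.910×10^-6 s)
= 1.09851 × (-296.430 m) = -325.6 m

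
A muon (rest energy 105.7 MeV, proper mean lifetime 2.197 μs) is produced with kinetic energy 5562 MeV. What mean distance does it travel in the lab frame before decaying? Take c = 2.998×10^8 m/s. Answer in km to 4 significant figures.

γ = 1 + K/(m₀c²) = 1 + 5562/105.7 = 53.6206
β = √(1 − 1/γ²) = 0.999826
Dilated lifetime: γτ₀ = 53.6206 × 2.197 μs = 117.805 μs
d = βc·γτ₀ = 0.999826 × (2.998×10^8 m/s) × 0.000117805 s = 35.31 km

d ≈ 35.31 km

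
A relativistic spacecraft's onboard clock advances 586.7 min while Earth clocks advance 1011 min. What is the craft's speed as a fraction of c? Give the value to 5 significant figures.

γ = Δt/τ₀ = 1011/586.7 = 1.723198
β = √(1 − 1/γ²) = √(1 − 1/1.723198²) = 0.81439

β ≈ 0.81439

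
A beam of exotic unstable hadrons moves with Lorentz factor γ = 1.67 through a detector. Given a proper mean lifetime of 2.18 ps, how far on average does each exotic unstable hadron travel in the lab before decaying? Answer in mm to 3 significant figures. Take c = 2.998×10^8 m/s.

β = √(1 − 1/γ²) = √(1 − 1/1.67²) = 0.80090
Dilated lifetime: Δt = γτ₀ = 1.67 × 2.18 ps = 3.6406 ps
d = vΔt = 0.80090c × 3.6406 ps = 2.4011×10^8 m/s × 3.6406×10^-12 s = 0.874 mm

d ≈ 0.874 mm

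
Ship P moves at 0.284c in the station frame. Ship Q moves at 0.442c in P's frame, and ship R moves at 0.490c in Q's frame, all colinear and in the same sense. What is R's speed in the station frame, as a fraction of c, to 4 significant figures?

u ≈ 0.8624c

Compose boost 2: (0.442 + 0.284)/(1 + 0.442×0.284) = 0.7260/1.12553 = 0.645031
Compose boost 3: (0.490 + 0.645031)/(1 + 0.490×0.645031) = 1.13503/1.31606 = 0.8624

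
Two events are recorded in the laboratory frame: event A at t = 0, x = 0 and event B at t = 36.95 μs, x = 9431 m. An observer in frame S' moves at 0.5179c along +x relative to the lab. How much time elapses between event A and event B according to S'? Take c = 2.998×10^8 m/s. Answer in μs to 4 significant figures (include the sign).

Δt' ≈ 24.15 μs

γ = 1/√(1 − 0.5179²) = 1.16899
Δt' = γ(Δt − vΔx/c²) = 1.16899 × (36.95 μs − 0.5179×9431 m / (2.998×10^8 m/s))
= 1.16899 × (20.6581 μs) = 24.15 μs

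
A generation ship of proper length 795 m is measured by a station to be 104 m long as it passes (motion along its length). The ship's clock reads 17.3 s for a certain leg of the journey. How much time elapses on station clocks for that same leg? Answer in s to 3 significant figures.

Length contraction ⇒ γ = L₀/L = 795/104 = 7.6442
Time dilation: Δt = γτ₀ = 7.6442 × 17.3 s = 132 s

Δt ≈ 132 s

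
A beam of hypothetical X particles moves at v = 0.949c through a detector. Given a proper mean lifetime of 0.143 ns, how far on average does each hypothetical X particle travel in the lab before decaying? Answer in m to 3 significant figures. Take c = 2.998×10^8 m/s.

γ = 1/√(1 − 0.949²) = 3.1718
Dilated lifetime: Δt = γτ₀ = 3.1718 × 0.143 ns = 0.45357 ns
d = vΔt = 0.949c × 0.45357 ns = 2.8451×10^8 m/s × 4.5357×10^-10 s = 0.129 m

d ≈ 0.129 m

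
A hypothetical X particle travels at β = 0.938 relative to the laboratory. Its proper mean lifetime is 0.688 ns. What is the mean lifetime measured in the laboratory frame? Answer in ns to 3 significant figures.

Δt ≈ 1.98 ns

γ = 1/√(1 − 0.938²) = 2.8849
Time dilation: Δt = γτ₀ = 2.8849 × 0.688 ns = 1.98 ns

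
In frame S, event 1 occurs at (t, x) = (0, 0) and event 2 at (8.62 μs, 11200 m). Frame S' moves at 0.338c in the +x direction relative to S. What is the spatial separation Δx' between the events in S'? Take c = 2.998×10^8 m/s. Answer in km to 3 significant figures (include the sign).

γ = 1/√(1 − 0.338²) = 1.0625
Δx' = γ(Δx − vΔt) = 1.0625 × (11200 m − 0.338×(2.998×10^8 m/s)×8.62×10^-6 s)
= 1.0625 × (10327 m) = 11.0 km

Δx' ≈ 11.0 km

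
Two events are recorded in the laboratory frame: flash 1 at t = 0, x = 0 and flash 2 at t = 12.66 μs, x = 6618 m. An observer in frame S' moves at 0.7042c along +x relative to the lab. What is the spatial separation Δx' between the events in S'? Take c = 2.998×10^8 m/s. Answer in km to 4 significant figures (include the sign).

γ = 1/√(1 − 0.7042²) = 1.40845
Δx' = γ(Δx − vΔt) = 1.40845 × (6618 m − 0.7042×(2.998×10^8 m/s)×12.66×10^-6 s)
= 1.40845 × (3945.23 m) = 5.557 km

Δx' ≈ 5.557 km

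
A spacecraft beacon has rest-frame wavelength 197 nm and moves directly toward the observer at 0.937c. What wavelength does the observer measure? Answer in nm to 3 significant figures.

λ_obs ≈ 35.5 nm

Relativistic Doppler: λ_obs = λ_src √((1−β)/(1+β))
= 197 × √(0.063000/1.9370) = 197 × 0.18035 = 35.5 nm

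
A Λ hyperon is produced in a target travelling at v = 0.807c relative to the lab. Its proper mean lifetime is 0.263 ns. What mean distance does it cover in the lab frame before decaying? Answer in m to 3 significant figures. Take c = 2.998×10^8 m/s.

γ = 1/√(1 − 0.807²) = 1.6933
Dilated lifetime: Δt = γτ₀ = 1.6933 × 0.263 ns = 0.44535 ns
d = vΔt = 0.807c × 0.44535 ns = 2.4194×10^8 m/s × 4.4535×10^-10 s = 0.108 m

d ≈ 0.108 m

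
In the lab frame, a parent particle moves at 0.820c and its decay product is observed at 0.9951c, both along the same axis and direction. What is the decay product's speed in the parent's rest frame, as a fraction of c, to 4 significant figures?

u' ≈ 0.9515c

Inverse velocity addition: u' = (u − v)/(1 − uv/c²)
= (0.9951 − 0.820)/(1 − 0.9951×0.820) = 0.1751/0.184018 = 0.9515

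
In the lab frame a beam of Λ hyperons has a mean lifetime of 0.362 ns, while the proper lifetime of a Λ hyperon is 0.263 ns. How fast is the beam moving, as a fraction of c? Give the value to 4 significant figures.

γ = Δt/τ₀ = 0.362/0.263 = 1.37643
β = √(1 − 1/γ²) = √(1 − 1/1.37643²) = 0.6871

β ≈ 0.6871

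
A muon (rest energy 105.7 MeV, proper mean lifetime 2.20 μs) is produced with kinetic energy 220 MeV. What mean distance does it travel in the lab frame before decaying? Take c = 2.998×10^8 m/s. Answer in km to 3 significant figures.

γ = 1 + K/(m₀c²) = 1 + 220/105.7 = 3.0814
β = √(1 − 1/γ²) = 0.94587
Dilated lifetime: γτ₀ = 3.0814 × 2.20 μs = 6.7790 μs
d = βc·γτ₀ = 0.94587 × (2.998×10^8 m/s) × 6.7790×10^-6 s = 1.92 km

d ≈ 1.92 km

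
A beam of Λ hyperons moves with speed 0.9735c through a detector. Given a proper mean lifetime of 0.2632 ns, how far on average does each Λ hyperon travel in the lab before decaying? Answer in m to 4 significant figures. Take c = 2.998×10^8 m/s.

d ≈ 0.3359 m

γ = 1/√(1 − 0.9735²) = 4.37279
Dilated lifetime: Δt = γτ₀ = 4.37279 × 0.2632 ns = 1.15092 ns
d = vΔt = 0.9735c × 1.15092 ns = 2.91855×10^8 m/s × 1.15092×10^-9 s = 0.3359 m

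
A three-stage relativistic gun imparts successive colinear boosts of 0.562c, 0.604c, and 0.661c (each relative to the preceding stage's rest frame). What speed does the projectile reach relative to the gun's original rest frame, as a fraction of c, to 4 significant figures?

u ≈ 0.9721c

Compose boost 2: (0.604 + 0.562)/(1 + 0.604×0.562) = 1.166/1.33945 = 0.870508
Compose boost 3: (0.661 + 0.870508)/(1 + 0.661×0.870508) = 1.53151/1.57541 = 0.9721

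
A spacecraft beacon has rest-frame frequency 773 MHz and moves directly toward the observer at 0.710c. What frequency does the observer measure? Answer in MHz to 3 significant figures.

f_obs ≈ 1880 MHz

Relativistic Doppler: f_obs = f_src √((1+β)/(1−β))
= 773 × √(1.7100/0.29000) = 773 × 2.4283 = 1880 MHz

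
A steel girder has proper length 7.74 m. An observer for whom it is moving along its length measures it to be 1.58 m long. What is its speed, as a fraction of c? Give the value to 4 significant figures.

β ≈ 0.9789

γ = L₀/L = 7.74/1.58 = 4.89873
β = √(1 − 1/γ²) = 0.9789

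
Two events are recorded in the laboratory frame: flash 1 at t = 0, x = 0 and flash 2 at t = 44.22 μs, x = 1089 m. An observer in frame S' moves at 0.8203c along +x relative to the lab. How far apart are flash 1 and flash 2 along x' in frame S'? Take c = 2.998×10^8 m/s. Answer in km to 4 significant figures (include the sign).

Δx' ≈ -17.11 km

γ = 1/√(1 − 0.8203²) = 1.74846
Δx' = γ(Δx − vΔt) = 1.74846 × (1089 m − 0.8203×(2.998×10^8 m/s)×44.22×10^-6 s)
= 1.74846 × (-9785.85 m) = -17.11 km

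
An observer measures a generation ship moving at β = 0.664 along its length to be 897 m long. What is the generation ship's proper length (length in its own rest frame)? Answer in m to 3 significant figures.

L₀ ≈ 1200 m

γ = 1/√(1 − 0.664²) = 1.3374
L₀ = γL = 1.3374 × 897 = 1200 m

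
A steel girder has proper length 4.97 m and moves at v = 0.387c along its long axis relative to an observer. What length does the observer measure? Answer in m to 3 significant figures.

L ≈ 4.58 m

γ = 1/√(1 − 0.387²) = 1.0845
Length contraction: L = L₀/γ = 4.97/1.0845 = 4.58 m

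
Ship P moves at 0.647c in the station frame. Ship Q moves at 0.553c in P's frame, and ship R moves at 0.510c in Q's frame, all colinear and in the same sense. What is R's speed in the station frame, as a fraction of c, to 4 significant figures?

u ≈ 0.9607c

Compose boost 2: (0.553 + 0.647)/(1 + 0.553×0.647) = 1.200/1.35779 = 0.883788
Compose boost 3: (0.510 + 0.883788)/(1 + 0.510×0.883788) = 1.39379/1.45073 = 0.9607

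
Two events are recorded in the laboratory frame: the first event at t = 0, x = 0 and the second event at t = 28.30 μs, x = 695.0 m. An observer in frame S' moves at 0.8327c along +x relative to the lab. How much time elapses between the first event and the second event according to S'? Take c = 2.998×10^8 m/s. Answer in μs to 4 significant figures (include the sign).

γ = 1/√(1 − 0.8327²) = 1.80595
Δt' = γ(Δt − vΔx/c²) = 1.80595 × (28.30 μs − 0.8327×695.0 m / (2.998×10^8 m/s))
= 1.80595 × (26.3696 μs) = 47.62 μs

Δt' ≈ 47.62 μs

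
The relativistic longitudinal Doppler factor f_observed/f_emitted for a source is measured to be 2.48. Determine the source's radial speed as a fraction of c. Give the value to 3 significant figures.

β ≈ 0.720

f_obs/f_src = √((1+β)/(1−β)) = 2.48  ⇒  (1+β)/(1−β) = 6.1504
β = |1 − D²|/(1 + D²) = |1 − 6.1504|/(1 + 6.1504) = 0.720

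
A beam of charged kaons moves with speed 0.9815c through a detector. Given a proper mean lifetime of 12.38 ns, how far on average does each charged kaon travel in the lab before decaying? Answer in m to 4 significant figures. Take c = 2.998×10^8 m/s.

γ = 1/√(1 − 0.9815²) = 5.22296
Dilated lifetime: Δt = γτ₀ = 5.22296 × 12.38 ns = 64.6603 ns
d = vΔt = 0.9815c × 64.6603 ns = 2.94254×10^8 m/s × 6.46603×10^-8 s = 19.03 m

d ≈ 19.03 m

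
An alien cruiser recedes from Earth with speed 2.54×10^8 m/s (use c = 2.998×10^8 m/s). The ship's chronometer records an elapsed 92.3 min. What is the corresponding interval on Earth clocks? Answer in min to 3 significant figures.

β = v/c = 2.54×10^8 / 2.998×10^8 = 0.84723
γ = 1/√(1 − 0.84723²) = 1.8824
Time dilation: Δt = γτ₀ = 1.8824 × 92.3 min = 174 min

Δt ≈ 174 min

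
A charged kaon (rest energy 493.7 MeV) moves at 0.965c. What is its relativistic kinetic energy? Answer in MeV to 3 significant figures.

K ≈ 1390 MeV

γ = 1/√(1 − 0.965²) = 3.8132
K = (γ − 1)m₀c² = (3.8132 − 1) × 493.7 MeV = 2.8132 × 493.7 MeV = 1390 MeV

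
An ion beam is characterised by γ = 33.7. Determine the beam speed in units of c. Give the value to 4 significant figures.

β ≈ 0.9996

β = √(1 − 1/γ²) = √(1 − 1/33.7²) = √(0.999119) = 0.9996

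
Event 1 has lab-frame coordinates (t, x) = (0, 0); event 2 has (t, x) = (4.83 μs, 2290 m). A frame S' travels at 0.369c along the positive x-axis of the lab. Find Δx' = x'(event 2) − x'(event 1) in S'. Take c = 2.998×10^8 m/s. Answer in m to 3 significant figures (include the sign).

γ = 1/√(1 − 0.369²) = 1.0759
Δx' = γ(Δx − vΔt) = 1.0759 × (2290 m − 0.369×(2.998×10^8 m/s)×4.83×10^-6 s)
= 1.0759 × (1755.7 m) = 1890 m

Δx' ≈ 1890 m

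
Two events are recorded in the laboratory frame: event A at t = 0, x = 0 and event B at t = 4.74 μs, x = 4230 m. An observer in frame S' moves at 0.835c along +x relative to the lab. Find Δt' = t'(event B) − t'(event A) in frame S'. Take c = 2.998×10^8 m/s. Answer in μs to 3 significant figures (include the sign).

γ = 1/√(1 − 0.835²) = 1.8174
Δt' = γ(Δt − vΔx/c²) = 1.8174 × (4.74 μs − 0.835×4230 m / (2.998×10^8 m/s))
= 1.8174 × (-7.0414 μs) = -12.8 μs

Δt' ≈ -12.8 μs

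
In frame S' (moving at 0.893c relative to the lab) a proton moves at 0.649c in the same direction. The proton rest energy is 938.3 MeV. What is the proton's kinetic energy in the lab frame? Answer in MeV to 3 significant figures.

u_lab = (0.649 + 0.893)/(1 + 0.649×0.893) = 0.976223
γ = 1/√(1 − 0.976223²) = 4.6132
K = (γ − 1)m₀c² = (4.6132 − 1) × 938.3 = 3.6132 × 938.3 = 3390 MeV

K ≈ 3390 MeV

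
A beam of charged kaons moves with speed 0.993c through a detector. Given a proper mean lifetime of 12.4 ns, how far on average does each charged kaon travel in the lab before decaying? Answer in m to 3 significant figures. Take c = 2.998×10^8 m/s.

γ = 1/√(1 − 0.993²) = 8.4664
Dilated lifetime: Δt = γτ₀ = 8.4664 × 12.4 ns = 104.98 ns
d = vΔt = 0.993c × 104.98 ns = 2.9770×10^8 m/s × 1.0498×10^-7 s = 31.3 m

d ≈ 31.3 m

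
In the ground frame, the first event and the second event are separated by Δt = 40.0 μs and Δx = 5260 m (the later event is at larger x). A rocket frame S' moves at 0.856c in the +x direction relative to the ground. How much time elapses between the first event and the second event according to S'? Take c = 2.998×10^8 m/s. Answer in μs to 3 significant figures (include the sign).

γ = 1/√(1 − 0.856²) = 1.9343
Δt' = γ(Δt − vΔx/c²) = 1.9343 × (40.0 μs − 0.856×5260 m / (2.998×10^8 m/s))
= 1.9343 × (24.981 μs) = 48.3 μs

Δt' ≈ 48.3 μs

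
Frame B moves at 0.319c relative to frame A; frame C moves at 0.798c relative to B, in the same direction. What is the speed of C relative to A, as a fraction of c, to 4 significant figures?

Compose boost 2: (0.798 + 0.319)/(1 + 0.798×0.319) = 1.117/1.25456 = 0.8904

u ≈ 0.8904c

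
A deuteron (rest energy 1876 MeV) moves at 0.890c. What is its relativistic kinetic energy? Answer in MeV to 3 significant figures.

γ = 1/√(1 − 0.890²) = 2.1932
K = (γ − 1)m₀c² = (2.1932 − 1) × 1876 MeV = 1.1932 × 1876 MeV = 2240 MeV

K ≈ 2240 MeV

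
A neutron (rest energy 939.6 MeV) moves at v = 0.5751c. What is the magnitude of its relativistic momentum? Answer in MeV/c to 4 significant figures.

p ≈ 660.5 MeV/c

γ = 1/√(1 − 0.5751²) = 1.22237
p = γβm₀c = 1.22237 × 0.5751 × 939.6 MeV/c = 660.5 MeV/c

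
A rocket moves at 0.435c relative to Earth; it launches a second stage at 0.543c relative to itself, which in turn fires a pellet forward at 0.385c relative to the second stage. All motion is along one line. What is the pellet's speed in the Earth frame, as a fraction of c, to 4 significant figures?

Compose boost 2: (0.543 + 0.435)/(1 + 0.543×0.435) = 0.9780/1.23620 = 0.791131
Compose boost 3: (0.385 + 0.791131)/(1 + 0.385×0.791131) = 1.17613/1.30459 = 0.9015

u ≈ 0.9015c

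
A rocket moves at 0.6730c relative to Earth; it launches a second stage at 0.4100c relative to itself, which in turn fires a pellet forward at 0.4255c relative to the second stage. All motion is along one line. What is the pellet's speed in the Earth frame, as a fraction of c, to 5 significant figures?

u ≈ 0.93618c

Compose boost 2: (0.4100 + 0.6730)/(1 + 0.4100×0.6730) = 1.0830/1.275930 = 0.8487926
Compose boost 3: (0.4255 + 0.8487926)/(1 + 0.4255×0.8487926) = 1.274293/1.361161 = 0.93618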